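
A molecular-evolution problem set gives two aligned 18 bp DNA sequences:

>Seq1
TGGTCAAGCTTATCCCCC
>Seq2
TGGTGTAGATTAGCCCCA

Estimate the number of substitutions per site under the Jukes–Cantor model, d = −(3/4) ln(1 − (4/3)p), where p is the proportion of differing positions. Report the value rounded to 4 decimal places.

Differing sites — 5:C/G; 6:A/T; 9:C/A; 13:T/G; 18:C/A.
p = 5/18 = 0.277778.
d = −0.75 · ln(1 − (4/3)·0.277778) = −0.75 · ln(0.629629) = −0.75 · (-0.462625) = 0.3470.

0.3470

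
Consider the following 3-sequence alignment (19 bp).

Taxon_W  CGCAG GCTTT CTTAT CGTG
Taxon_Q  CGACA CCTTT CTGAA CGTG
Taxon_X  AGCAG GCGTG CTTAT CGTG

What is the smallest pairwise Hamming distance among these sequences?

Pairwise Hamming distances:
  Taxon_W vs Taxon_Q: 6
  Taxon_W vs Taxon_X: 3
  Taxon_Q vs Taxon_X: 9
The smallest is 3, between Taxon_W and Taxon_X.

3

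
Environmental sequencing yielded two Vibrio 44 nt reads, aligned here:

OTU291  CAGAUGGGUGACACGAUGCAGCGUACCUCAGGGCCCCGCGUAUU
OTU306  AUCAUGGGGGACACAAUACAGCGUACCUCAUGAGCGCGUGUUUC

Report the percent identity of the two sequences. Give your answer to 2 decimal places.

70.45%

Differing sites — 1:C/A; 2:A/U; 3:G/C; 9:U/G; 15:G/A; 18:G/A; 31:G/U; 33:G/A; 34:C/G; 36:C/G; 39:C/U; 42:A/U; 44:U/C.
31 of the 44 sites match, so the percent identity is 31/44 × 100 = 70.45%.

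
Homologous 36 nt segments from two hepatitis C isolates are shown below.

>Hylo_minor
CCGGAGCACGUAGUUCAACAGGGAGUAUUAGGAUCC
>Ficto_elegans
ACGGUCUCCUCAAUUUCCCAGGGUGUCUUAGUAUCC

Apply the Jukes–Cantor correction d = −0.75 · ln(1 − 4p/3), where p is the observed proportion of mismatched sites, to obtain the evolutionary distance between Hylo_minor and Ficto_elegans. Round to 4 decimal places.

Mismatches occur at site 1 (C→A), site 5 (A→U), site 6 (G→C), site 7 (C→U), site 8 (A→C), site 10 (G→U), site 11 (U→C), site 13 (G→A), site 16 (C→U), site 17 (A→C), site 18 (A→C), site 24 (A→U), site 27 (A→C), site 32 (G→U).
p = 14/36 = 0.388889.
d = −0.75 · ln(1 − (4/3)·0.388889) = −0.75 · ln(0.481481) = −0.75 · (-0.730889) = 0.5482.

0.5482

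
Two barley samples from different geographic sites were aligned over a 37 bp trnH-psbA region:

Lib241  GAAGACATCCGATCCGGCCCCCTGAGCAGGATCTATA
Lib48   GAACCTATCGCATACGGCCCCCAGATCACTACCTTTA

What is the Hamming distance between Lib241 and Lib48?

Mismatches occur at site 4 (G→C), site 5 (A→C), site 6 (C→T), site 10 (C→G), site 11 (G→C), site 14 (C→A), site 23 (T→A), site 26 (G→T), site 29 (G→C), site 30 (G→T), site 32 (T→C), site 35 (A→T).
That gives 12 mismatches out of 37 aligned sites, so the Hamming distance is 12.

12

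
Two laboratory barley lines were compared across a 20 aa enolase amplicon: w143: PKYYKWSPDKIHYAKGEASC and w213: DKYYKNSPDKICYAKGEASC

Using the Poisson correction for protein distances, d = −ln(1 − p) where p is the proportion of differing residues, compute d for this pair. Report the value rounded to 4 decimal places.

Differing sites — 1:P/D; 6:W/N; 12:H/C.
p = 3/20 = 0.150000.
d = −ln(1 − 0.150000) = −ln(0.850000) = 0.1625.

0.1625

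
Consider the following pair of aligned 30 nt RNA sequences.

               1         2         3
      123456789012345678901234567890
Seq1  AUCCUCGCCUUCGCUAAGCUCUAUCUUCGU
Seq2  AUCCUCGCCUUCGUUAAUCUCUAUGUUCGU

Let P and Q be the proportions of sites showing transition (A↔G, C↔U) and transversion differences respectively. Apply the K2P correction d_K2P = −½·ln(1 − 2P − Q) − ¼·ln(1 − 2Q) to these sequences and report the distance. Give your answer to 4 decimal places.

0.1073

The sequences differ at positions 14 (C/U, transition), 18 (G/U, transversion), 25 (C/G, transversion).
Of the 3 differences, 1 transition and 2 transversions over 30 sites: P = 1/30 = 0.033333, Q = 2/30 = 0.066667.
d = −0.5·ln(0.866667) − 0.25·ln(0.866666) = −0.5·(-0.143100) − 0.25·(-0.143102) = 0.1073.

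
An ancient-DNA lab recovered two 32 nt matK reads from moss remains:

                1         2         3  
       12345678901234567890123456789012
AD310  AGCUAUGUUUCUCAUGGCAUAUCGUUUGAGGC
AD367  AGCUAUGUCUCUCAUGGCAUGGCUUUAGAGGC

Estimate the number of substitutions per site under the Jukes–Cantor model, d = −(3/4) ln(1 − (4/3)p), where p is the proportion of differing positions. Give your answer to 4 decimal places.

Mismatches occur at site 9 (U↔C), site 21 (A↔G), site 22 (U↔G), site 24 (G↔U), site 27 (U↔A).
p = 5/32 = 0.156250.
d = −0.75 · ln(1 − (4/3)·0.156250) = −0.75 · ln(0.791667) = −0.75 · (-0.233614) = 0.1752.

0.1752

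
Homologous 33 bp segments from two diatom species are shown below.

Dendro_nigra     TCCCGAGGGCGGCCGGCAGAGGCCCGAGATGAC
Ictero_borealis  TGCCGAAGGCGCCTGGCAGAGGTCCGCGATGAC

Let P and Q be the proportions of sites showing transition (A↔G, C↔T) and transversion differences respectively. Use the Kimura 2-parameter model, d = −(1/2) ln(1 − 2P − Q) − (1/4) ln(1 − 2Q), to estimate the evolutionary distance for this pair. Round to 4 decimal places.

The sequences differ at positions 2 (C/G, transversion), 7 (G/A, transition), 12 (G/C, transversion), 14 (C/T, transition), 23 (C/T, transition), 27 (A/C, transversion).
Of the 6 differences, 3 transitions and 3 transversions over 33 sites: P = 3/33 = 0.090909, Q = 3/33 = 0.090909.
d = −0.5·ln(0.727273) − 0.25·ln(0.818182) = −0.5·(-0.318453) − 0.25·(-0.200670) = 0.2094.

0.2094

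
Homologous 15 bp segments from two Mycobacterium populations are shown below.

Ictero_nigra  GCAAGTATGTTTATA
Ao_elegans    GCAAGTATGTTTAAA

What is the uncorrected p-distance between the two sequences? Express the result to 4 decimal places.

Differing sites — 14:T/A.
There are 1 differences over 15 sites, so p = 1/15 = 0.0667.

0.0667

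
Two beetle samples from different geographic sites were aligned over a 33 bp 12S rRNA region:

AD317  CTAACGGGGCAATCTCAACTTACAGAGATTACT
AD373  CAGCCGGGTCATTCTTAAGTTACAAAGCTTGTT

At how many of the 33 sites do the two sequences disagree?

Differing sites — 2:T/A; 3:A/G; 4:A/C; 9:G/T; 12:A/T; 16:C/T; 19:C/G; 25:G/A; 28:A/C; 31:A/G; 32:C/T.
That gives 11 mismatches out of 33 aligned sites, so the Hamming distance is 11.

11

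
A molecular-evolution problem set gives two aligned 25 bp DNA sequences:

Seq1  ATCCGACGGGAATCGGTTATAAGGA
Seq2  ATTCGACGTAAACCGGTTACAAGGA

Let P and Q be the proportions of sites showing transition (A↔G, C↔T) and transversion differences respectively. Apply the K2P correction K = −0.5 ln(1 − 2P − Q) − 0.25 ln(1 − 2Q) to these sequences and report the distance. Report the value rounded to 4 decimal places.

Differing sites — 3:C/T (Ti); 9:G/T (Tv); 10:G/A (Ti); 13:T/C (Ti); 20:T/C (Ti).
Of the 5 differences, 4 transitions and 1 transversion over 25 sites: P = 4/25 = 0.160000, Q = 1/25 = 0.040000.
d = −0.5·ln(0.640000) − 0.25·ln(0.920000) = −0.5·(-0.446287) − 0.25·(-0.083382) = 0.2440.

0.2440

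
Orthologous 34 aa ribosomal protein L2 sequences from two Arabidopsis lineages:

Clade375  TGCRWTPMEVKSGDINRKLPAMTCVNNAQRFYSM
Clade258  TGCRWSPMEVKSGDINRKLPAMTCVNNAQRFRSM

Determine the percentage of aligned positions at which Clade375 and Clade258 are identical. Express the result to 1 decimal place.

The sequences differ at positions 6 (T/S), 32 (Y/R).
32 of the 34 sites match, so the percent identity is 32/34 × 100 = 94.1%.

94.1%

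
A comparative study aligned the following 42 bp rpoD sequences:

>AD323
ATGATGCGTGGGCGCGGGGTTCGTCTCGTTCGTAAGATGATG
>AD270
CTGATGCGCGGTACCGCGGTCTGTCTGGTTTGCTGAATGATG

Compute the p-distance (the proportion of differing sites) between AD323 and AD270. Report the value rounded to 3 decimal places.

Differing sites — 1:A/C; 9:T/C; 12:G/T; 13:C/A; 14:G/C; 17:G/C; 21:T/C; 22:C/T; 27:C/G; 31:C/T; 33:T/C; 34:A/T; 35:A/G; 36:G/A.
There are 14 differences over 42 sites, so p = 14/42 = 0.333.

0.333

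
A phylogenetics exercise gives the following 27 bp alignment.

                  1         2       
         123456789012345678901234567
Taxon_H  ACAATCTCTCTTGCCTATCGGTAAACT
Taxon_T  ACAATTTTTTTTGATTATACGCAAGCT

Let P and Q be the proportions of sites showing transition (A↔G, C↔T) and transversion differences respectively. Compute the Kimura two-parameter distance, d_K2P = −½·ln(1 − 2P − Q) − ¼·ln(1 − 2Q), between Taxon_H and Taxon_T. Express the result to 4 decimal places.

0.4683

Differing sites — 6:C/T (Ti); 8:C/T (Ti); 10:C/T (Ti); 14:C/A (Tv); 15:C/T (Ti); 19:C/A (Tv); 20:G/C (Tv); 22:T/C (Ti); 25:A/G (Ti).
Of the 9 differences, 6 transitions and 3 transversions over 27 sites: P = 6/27 = 0.222222, Q = 3/27 = 0.111111.
d = −0.5·ln(0.444445) − 0.25·ln(0.777778) = −0.5·(-0.810929) − 0.25·(-0.251314) = 0.4683.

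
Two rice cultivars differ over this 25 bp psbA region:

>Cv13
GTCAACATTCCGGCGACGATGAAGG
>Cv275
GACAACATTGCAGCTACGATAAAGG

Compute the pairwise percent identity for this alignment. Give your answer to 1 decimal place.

80.0%

The sequences differ at positions 2 (T/A), 10 (C/G), 12 (G/A), 15 (G/T), 21 (G/A).
20 of the 25 sites match, so the percent identity is 20/25 × 100 = 80.0%.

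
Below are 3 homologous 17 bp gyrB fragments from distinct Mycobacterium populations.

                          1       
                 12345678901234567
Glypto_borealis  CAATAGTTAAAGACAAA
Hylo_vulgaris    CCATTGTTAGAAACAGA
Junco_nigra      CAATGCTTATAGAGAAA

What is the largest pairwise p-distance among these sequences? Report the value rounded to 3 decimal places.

Pairwise Hamming distances:
  Glypto_borealis vs Hylo_vulgaris: 5
  Glypto_borealis vs Junco_nigra: 4
  Hylo_vulgaris vs Junco_nigra: 7
The largest is 7 mismatches, between Hylo_vulgaris and Junco_nigra; p = 7/17 = 0.412.

0.412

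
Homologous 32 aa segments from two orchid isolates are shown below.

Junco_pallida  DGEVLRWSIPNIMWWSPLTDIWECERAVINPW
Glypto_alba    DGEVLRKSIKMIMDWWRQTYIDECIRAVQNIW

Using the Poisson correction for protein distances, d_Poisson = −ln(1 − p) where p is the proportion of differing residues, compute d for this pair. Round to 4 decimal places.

0.4700

Mismatches occur at site 7 (W/K), site 10 (P/K), site 11 (N/M), site 14 (W/D), site 16 (S/W), site 17 (P/R), site 18 (L/Q), site 20 (D/Y), site 22 (W/D), site 25 (E/I), site 29 (I/Q), site 31 (P/I).
p = 12/32 = 0.375000.
d = −ln(1 − 0.375000) = −ln(0.625000) = 0.4700.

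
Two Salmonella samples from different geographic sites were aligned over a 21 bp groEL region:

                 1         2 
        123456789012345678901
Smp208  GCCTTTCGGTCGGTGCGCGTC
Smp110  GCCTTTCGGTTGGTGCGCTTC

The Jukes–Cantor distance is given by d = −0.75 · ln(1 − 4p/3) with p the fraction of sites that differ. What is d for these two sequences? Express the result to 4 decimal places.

0.1019

The sequences differ at positions 11 (C/T), 19 (G/T).
p = 2/21 = 0.095238.
d = −0.75 · ln(1 − (4/3)·0.095238) = −0.75 · ln(0.873016) = −0.75 · (-0.135801) = 0.1019.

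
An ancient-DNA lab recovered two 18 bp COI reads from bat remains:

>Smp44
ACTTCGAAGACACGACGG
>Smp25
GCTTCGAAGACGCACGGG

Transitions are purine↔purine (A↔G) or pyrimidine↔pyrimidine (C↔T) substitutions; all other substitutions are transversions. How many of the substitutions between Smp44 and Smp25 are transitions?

3

The sequences differ at positions 1 (A/G, transition), 12 (A/G, transition), 14 (G/A, transition), 15 (A/C, transversion), 16 (C/G, transversion).
Of the 5 differences, 3 transitions and 2 transversions, so the answer is 3.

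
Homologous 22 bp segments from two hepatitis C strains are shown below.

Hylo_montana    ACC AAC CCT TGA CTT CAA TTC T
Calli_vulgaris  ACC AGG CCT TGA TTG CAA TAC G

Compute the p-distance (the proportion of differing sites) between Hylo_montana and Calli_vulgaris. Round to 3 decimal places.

0.273

Differing sites — 5:A/G; 6:C/G; 13:C/T; 15:T/G; 20:T/A; 22:T/G.
There are 6 differences over 22 sites, so p = 6/22 = 0.273.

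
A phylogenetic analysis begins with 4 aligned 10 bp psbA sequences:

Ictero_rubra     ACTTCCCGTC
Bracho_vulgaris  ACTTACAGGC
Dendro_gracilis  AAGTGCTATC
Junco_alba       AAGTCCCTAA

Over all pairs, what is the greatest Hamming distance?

7

Pairwise Hamming distances:
  Ictero_rubra vs Bracho_vulgaris: 3
  Ictero_rubra vs Dendro_gracilis: 5
  Ictero_rubra vs Junco_alba: 5
  Bracho_vulgaris vs Dendro_gracilis: 6
  Bracho_vulgaris vs Junco_alba: 7
  Dendro_gracilis vs Junco_alba: 5
The largest is 7, between Bracho_vulgaris and Junco_alba.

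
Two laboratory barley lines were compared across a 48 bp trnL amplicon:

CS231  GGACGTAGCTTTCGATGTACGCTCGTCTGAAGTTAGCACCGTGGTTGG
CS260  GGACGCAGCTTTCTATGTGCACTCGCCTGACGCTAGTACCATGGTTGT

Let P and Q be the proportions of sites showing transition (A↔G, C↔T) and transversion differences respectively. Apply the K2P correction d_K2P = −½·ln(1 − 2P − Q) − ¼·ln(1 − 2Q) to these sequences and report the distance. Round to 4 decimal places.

The sequences differ at positions 6 (T/C, transition), 14 (G/T, transversion), 19 (A/G, transition), 21 (G/A, transition), 26 (T/C, transition), 31 (A/C, transversion), 33 (T/C, transition), 37 (C/T, transition), 41 (G/A, transition), 48 (G/T, transversion).
Of the 10 differences, 7 transitions and 3 transversions over 48 sites: P = 7/48 = 0.145833, Q = 3/48 = 0.062500.
d = −0.5·ln(0.645834) − 0.25·ln(0.875000) = −0.5·(-0.437213) − 0.25·(-0.133531) = 0.2520.

0.2520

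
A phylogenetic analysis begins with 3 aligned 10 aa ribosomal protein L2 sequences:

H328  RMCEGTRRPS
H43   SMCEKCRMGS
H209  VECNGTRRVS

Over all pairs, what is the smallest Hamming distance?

4

Pairwise Hamming distances:
  H328 vs H43: 5
  H328 vs H209: 4
  H43 vs H209: 7
The smallest is 4, between H328 and H209.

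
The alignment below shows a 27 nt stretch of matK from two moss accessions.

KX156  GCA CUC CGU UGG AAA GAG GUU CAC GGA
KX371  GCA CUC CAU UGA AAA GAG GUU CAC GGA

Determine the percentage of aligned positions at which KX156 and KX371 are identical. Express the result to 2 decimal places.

The sequences differ at positions 8 (G/A), 12 (G/A).
25 of the 27 sites match, so the percent identity is 25/27 × 100 = 92.59%.

92.59%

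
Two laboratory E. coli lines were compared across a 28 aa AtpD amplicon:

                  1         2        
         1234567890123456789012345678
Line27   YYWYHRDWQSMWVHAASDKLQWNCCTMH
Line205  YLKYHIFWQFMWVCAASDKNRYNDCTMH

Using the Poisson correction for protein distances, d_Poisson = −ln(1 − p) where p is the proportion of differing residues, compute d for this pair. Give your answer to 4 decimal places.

The sequences differ at positions 2 (Y/L), 3 (W/K), 6 (R/I), 7 (D/F), 10 (S/F), 14 (H/C), 20 (L/N), 21 (Q/R), 22 (W/Y), 24 (C/D).
p = 10/28 = 0.357143.
d = −ln(1 − 0.357143) = −ln(0.642857) = 0.4418.

0.4418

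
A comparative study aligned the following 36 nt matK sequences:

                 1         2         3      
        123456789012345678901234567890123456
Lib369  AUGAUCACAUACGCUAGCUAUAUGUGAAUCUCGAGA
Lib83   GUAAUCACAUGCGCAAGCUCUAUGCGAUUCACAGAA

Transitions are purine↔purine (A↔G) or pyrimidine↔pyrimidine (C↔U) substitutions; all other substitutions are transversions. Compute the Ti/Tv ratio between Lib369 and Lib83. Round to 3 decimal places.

1.750

The sequences differ at positions 1 (A/G, transition), 3 (G/A, transition), 11 (A/G, transition), 15 (U/A, transversion), 20 (A/C, transversion), 25 (U/C, transition), 28 (A/U, transversion), 31 (U/A, transversion), 33 (G/A, transition), 34 (A/G, transition), 35 (G/A, transition).
Of the 11 differences, 7 transitions and 4 transversions, so Ti/Tv = 7/4 = 1.750.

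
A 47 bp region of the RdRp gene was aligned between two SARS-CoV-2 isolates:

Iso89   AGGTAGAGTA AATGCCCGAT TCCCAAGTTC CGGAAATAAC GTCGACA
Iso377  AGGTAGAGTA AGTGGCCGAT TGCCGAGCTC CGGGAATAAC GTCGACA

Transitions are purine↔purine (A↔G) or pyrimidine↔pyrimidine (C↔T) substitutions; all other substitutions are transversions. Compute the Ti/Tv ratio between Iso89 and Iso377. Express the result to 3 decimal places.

Mismatches occur at site 12 (A/G, transition), site 15 (C/G, transversion), site 22 (C/G, transversion), site 25 (A/G, transition), site 28 (T/C, transition), site 34 (A/G, transition).
Of the 6 differences, 4 transitions and 2 transversions, so Ti/Tv = 4/2 = 2.000.

2.000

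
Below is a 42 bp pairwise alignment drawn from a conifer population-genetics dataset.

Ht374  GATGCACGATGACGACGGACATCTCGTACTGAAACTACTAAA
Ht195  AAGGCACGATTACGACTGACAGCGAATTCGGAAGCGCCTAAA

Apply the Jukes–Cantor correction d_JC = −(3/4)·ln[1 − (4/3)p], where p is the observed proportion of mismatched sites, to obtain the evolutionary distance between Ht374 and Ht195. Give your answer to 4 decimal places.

Mismatches occur at site 1 (G/A), site 3 (T/G), site 11 (G/T), site 17 (G/T), site 22 (T/G), site 24 (T/G), site 25 (C/A), site 26 (G/A), site 28 (A/T), site 30 (T/G), site 34 (A/G), site 36 (T/G), site 37 (A/C).
p = 13/42 = 0.309524.
d = −0.75 · ln(1 − (4/3)·0.309524) = −0.75 · ln(0.587301) = −0.75 · (-0.532218) = 0.3992.

0.3992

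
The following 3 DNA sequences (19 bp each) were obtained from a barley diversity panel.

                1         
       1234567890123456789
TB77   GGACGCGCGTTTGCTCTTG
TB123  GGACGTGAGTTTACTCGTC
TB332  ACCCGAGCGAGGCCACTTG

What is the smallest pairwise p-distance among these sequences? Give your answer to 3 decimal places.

0.263

Pairwise Hamming distances:
  TB77 vs TB123: 5
  TB77 vs TB332: 9
  TB123 vs TB332: 12
The smallest is 5 mismatches, between TB77 and TB123; p = 5/19 = 0.263.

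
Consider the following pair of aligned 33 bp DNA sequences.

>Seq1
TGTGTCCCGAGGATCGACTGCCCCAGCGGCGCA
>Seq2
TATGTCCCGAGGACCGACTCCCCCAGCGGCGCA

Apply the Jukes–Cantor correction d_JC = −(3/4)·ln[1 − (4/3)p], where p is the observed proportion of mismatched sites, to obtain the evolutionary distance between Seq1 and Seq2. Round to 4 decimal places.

0.0969

The sequences differ at positions 2 (G/A), 14 (T/C), 20 (G/C).
p = 3/33 = 0.090909.
d = −0.75 · ln(1 − (4/3)·0.090909) = −0.75 · ln(0.878788) = −0.75 · (-0.129212) = 0.0969.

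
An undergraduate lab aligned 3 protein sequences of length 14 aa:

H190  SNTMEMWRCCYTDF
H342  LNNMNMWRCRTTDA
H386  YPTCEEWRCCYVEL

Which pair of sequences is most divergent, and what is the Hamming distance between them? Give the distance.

11

Pairwise Hamming distances:
  H190 vs H342: 6
  H190 vs H386: 7
  H342 vs H386: 11
The largest is 11, between H342 and H386.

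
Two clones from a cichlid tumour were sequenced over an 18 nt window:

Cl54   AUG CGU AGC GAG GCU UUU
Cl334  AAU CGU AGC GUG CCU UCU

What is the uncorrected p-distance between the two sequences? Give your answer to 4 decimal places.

Mismatches occur at site 2 (U/A), site 3 (G/U), site 11 (A/U), site 13 (G/C), site 17 (U/C).
There are 5 differences over 18 sites, so p = 5/18 = 0.2778.

0.2778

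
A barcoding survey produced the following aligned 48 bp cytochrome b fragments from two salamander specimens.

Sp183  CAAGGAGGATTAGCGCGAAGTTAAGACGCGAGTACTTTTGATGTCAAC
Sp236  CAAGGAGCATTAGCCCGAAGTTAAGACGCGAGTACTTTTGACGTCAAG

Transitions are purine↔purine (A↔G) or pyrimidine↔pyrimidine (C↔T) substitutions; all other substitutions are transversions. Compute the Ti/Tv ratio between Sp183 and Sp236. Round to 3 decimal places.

The sequences differ at positions 8 (G/C, transversion), 15 (G/C, transversion), 42 (T/C, transition), 48 (C/G, transversion).
Of the 4 differences, 1 transition and 3 transversions, so Ti/Tv = 1/3 = 0.333.

0.333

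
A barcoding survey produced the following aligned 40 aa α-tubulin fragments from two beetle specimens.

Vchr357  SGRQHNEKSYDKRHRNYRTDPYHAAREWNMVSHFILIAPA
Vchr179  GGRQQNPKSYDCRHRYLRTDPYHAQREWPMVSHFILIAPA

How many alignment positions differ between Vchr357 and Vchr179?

8

Mismatches occur at site 1 (S↔G), site 5 (H↔Q), site 7 (E↔P), site 12 (K↔C), site 16 (N↔Y), site 17 (Y↔L), site 25 (A↔Q), site 29 (N↔P).
That gives 8 mismatches out of 40 aligned sites, so the Hamming distance is 8.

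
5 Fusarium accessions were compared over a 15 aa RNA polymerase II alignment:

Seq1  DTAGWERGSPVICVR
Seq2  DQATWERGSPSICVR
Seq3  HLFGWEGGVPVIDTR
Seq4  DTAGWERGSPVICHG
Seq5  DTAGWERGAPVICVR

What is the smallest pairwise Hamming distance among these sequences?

Pairwise Hamming distances:
  Seq1 vs Seq2: 3
  Seq1 vs Seq3: 7
  Seq1 vs Seq4: 2
  Seq1 vs Seq5: 1
  Seq2 vs Seq3: 9
  Seq2 vs Seq4: 5
  Seq2 vs Seq5: 4
  Seq3 vs Seq4: 8
  Seq3 vs Seq5: 7
  Seq4 vs Seq5: 3
The smallest is 1, between Seq1 and Seq5.

1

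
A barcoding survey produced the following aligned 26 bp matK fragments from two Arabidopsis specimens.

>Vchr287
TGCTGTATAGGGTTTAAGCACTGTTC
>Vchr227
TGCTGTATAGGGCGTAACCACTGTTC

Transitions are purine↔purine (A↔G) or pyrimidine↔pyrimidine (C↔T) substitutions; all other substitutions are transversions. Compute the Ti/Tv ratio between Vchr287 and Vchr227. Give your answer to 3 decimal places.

0.500

Differing sites — 13:T/C (Ti); 14:T/G (Tv); 18:G/C (Tv).
Of the 3 differences, 1 transition and 2 transversions, so Ti/Tv = 1/2 = 0.500.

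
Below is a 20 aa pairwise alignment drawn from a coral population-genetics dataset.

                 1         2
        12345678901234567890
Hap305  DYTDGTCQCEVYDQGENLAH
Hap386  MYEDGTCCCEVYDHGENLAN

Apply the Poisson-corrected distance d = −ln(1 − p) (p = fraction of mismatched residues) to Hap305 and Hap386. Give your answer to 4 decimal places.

0.2877

The sequences differ at positions 1 (D/M), 3 (T/E), 8 (Q/C), 14 (Q/H), 20 (H/N).
p = 5/20 = 0.250000.
d = −ln(1 − 0.250000) = −ln(0.750000) = 0.2877.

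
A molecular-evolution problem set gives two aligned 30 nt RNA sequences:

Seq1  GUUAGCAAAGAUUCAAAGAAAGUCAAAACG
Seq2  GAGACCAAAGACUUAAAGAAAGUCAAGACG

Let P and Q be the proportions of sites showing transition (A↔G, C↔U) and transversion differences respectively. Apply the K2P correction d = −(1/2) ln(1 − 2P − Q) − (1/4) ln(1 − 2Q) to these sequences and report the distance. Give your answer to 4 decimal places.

Mismatches occur at site 2 (U→A, transversion), site 3 (U→G, transversion), site 5 (G→C, transversion), site 12 (U→C, transition), site 14 (C→U, transition), site 27 (A→G, transition).
Of the 6 differences, 3 transitions and 3 transversions over 30 sites: P = 3/30 = 0.100000, Q = 3/30 = 0.100000.
d = −0.5·ln(0.700000) − 0.25·ln(0.800000) = −0.5·(-0.356675) − 0.25·(-0.223144) = 0.2341.

0.2341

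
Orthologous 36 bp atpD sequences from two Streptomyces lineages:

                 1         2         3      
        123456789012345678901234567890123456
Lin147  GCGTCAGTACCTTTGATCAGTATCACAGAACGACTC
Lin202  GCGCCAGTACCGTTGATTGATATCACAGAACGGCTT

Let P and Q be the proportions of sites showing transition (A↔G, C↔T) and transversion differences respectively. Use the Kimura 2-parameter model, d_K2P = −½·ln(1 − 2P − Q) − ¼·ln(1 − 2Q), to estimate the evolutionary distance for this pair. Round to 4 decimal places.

Mismatches occur at site 4 (T↔C, transition), site 12 (T↔G, transversion), site 18 (C↔T, transition), site 19 (A↔G, transition), site 20 (G↔A, transition), site 33 (A↔G, transition), site 36 (C↔T, transition).
Of the 7 differences, 6 transitions and 1 transversion over 36 sites: P = 6/36 = 0.166667, Q = 1/36 = 0.027778.
d = −0.5·ln(0.638888) − 0.25·ln(0.944444) = −0.5·(-0.448026) − 0.25·(-0.057159) = 0.2383.

0.2383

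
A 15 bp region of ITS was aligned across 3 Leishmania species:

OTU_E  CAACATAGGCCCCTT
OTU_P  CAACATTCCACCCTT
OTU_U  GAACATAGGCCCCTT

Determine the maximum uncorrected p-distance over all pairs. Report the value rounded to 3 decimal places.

Pairwise Hamming distances:
  OTU_E vs OTU_P: 4
  OTU_E vs OTU_U: 1
  OTU_P vs OTU_U: 5
The largest is 5 mismatches, between OTU_P and OTU_U; p = 5/15 = 0.333.

0.333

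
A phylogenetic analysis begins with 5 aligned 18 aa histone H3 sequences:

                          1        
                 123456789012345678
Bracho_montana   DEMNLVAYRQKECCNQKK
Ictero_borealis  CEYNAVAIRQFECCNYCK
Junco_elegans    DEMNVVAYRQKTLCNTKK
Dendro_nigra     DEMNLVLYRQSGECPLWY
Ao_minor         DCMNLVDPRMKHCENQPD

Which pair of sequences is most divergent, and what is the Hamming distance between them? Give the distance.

Pairwise Hamming distances:
  Bracho_montana vs Ictero_borealis: 7
  Bracho_montana vs Junco_elegans: 4
  Bracho_montana vs Dendro_nigra: 8
  Bracho_montana vs Ao_minor: 8
  Ictero_borealis vs Junco_elegans: 9
  Ictero_borealis vs Dendro_nigra: 12
  Ictero_borealis vs Ao_minor: 13
  Junco_elegans vs Dendro_nigra: 9
  Junco_elegans vs Ao_minor: 11
  Dendro_nigra vs Ao_minor: 12
The largest is 13, between Ictero_borealis and Ao_minor.

13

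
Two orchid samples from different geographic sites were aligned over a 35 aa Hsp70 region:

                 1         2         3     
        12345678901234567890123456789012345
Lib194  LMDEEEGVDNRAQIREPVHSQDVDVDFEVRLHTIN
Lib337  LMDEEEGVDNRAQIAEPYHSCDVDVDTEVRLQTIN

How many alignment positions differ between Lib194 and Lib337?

5

Differing sites — 15:R/A; 18:V/Y; 21:Q/C; 27:F/T; 32:H/Q.
That gives 5 mismatches out of 35 aligned sites, so the Hamming distance is 5.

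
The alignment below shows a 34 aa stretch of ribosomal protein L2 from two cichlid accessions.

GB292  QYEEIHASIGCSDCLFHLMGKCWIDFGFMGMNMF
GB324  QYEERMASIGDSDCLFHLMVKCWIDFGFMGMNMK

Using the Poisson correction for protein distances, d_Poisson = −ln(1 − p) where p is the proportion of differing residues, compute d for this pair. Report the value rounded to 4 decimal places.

0.1591

Mismatches occur at site 5 (I/R), site 6 (H/M), site 11 (C/D), site 20 (G/V), site 34 (F/K).
p = 5/34 = 0.147059.
d = −ln(1 − 0.147059) = −ln(0.852941) = 0.1591.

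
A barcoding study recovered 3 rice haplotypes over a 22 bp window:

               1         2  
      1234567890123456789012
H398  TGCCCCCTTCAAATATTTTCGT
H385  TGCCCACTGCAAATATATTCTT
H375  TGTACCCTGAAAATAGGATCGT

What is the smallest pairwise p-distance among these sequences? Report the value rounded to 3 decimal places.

Pairwise Hamming distances:
  H398 vs H385: 4
  H398 vs H375: 7
  H385 vs H375: 8
The smallest is 4 mismatches, between H398 and H385; p = 4/22 = 0.182.

0.182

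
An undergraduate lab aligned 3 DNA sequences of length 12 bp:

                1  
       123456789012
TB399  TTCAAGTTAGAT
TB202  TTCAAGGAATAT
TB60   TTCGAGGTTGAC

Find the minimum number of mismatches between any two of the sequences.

Pairwise Hamming distances:
  TB399 vs TB202: 3
  TB399 vs TB60: 4
  TB202 vs TB60: 5
The smallest is 3, between TB399 and TB202.

3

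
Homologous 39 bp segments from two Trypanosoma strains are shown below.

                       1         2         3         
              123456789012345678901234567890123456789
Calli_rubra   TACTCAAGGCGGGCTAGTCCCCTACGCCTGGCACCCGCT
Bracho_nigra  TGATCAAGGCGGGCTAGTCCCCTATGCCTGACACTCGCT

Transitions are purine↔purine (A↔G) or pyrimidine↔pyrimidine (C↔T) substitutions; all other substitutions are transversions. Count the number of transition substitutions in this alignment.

Differing sites — 2:A/G (Ti); 3:C/A (Tv); 25:C/T (Ti); 31:G/A (Ti); 35:C/T (Ti).
Of the 5 differences, 4 transitions and 1 transversion, so the answer is 4.

4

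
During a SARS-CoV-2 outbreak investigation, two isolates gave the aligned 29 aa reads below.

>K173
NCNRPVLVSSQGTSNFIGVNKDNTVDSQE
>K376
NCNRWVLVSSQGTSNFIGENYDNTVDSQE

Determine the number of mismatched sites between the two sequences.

3

Mismatches occur at site 5 (P/W), site 19 (V/E), site 21 (K/Y).
That gives 3 mismatches out of 29 aligned sites, so the Hamming distance is 3.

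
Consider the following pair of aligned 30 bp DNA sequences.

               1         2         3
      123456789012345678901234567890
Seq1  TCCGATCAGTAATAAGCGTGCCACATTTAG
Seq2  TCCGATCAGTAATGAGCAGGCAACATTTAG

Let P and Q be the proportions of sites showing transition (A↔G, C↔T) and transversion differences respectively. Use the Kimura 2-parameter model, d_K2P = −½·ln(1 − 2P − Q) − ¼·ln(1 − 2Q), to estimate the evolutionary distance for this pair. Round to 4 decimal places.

Mismatches occur at site 14 (A→G, transition), site 18 (G→A, transition), site 19 (T→G, transversion), site 22 (C→A, transversion).
Of the 4 differences, 2 transitions and 2 transversions over 30 sites: P = 2/30 = 0.066667, Q = 2/30 = 0.066667.
d = −0.5·ln(0.799999) − 0.25·ln(0.866666) = −0.5·(-0.223145) − 0.25·(-0.143102) = 0.1473.

0.1473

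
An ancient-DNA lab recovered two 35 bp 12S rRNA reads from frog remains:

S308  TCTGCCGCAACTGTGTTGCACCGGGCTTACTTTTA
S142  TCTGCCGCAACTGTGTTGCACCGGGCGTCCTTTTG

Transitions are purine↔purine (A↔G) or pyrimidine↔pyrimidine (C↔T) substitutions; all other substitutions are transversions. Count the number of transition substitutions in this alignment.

1

The sequences differ at positions 27 (T/G, transversion), 29 (A/C, transversion), 35 (A/G, transition).
Of the 3 differences, 1 transition and 2 transversions, so the answer is 1.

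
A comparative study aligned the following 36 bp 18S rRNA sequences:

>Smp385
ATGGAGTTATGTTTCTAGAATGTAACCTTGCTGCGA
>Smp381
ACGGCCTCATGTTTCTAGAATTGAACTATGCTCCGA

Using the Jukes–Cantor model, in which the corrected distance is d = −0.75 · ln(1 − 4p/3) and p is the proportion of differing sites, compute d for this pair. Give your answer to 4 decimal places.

The sequences differ at positions 2 (T/C), 5 (A/C), 6 (G/C), 8 (T/C), 22 (G/T), 23 (T/G), 27 (C/T), 28 (T/A), 33 (G/C).
p = 9/36 = 0.250000.
d = −0.75 · ln(1 − (4/3)·0.250000) = −0.75 · ln(0.666667) = −0.75 · (-0.405465) = 0.3041.

0.3041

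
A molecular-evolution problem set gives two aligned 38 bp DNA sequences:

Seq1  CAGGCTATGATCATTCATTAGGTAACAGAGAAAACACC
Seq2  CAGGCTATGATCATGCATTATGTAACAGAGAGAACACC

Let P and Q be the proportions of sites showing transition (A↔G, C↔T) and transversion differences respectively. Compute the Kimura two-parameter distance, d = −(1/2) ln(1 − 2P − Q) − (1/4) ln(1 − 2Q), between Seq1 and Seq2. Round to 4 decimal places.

Differing sites — 15:T/G (Tv); 21:G/T (Tv); 32:A/G (Ti).
Of the 3 differences, 1 transition and 2 transversions over 38 sites: P = 1/38 = 0.026316, Q = 2/38 = 0.052632.
d = −0.5·ln(0.894736) − 0.25·ln(0.894736) = −0.5·(-0.111227) − 0.25·(-0.111227) = 0.0834.

0.0834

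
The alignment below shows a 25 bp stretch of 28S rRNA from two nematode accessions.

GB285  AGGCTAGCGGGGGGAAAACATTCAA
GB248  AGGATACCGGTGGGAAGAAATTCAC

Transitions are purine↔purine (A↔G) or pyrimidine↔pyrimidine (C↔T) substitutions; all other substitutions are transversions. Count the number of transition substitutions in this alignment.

1

Mismatches occur at site 4 (C↔A, transversion), site 7 (G↔C, transversion), site 11 (G↔T, transversion), site 17 (A↔G, transition), site 19 (C↔A, transversion), site 25 (A↔C, transversion).
Of the 6 differences, 1 transition and 5 transversions, so the answer is 1.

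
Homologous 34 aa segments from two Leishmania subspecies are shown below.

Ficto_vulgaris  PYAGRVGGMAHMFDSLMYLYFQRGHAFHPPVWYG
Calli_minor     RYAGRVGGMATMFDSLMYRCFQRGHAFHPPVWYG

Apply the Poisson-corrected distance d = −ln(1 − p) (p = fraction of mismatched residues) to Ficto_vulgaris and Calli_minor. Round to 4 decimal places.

0.1252

The sequences differ at positions 1 (P/R), 11 (H/T), 19 (L/R), 20 (Y/C).
p = 4/34 = 0.117647.
d = −ln(1 − 0.117647) = −ln(0.882353) = 0.1252.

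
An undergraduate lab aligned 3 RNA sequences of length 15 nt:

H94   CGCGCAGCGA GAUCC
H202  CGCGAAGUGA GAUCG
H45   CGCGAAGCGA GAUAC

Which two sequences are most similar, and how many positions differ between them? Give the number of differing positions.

Pairwise Hamming distances:
  H94 vs H202: 3
  H94 vs H45: 2
  H202 vs H45: 3
The smallest is 2, between H94 and H45.

2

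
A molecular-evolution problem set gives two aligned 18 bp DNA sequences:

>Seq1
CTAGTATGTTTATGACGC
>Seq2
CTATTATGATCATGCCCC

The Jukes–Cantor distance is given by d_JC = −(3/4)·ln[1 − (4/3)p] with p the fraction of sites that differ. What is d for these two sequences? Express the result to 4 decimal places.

Mismatches occur at site 4 (G/T), site 9 (T/A), site 11 (T/C), site 15 (A/C), site 17 (G/C).
p = 5/18 = 0.277778.
d = −0.75 · ln(1 − (4/3)·0.277778) = −0.75 · ln(0.629629) = −0.75 · (-0.462625) = 0.3470.

0.3470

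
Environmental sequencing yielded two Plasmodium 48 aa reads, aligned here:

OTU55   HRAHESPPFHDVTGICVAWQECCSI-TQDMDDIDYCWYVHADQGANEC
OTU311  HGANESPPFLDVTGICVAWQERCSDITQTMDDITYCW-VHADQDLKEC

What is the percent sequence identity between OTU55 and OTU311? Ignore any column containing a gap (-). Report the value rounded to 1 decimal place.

78.3%

Excluding the 2 gap columns leaves 46 comparable sites.
Mismatches occur at site 2 (R/G), site 4 (H/N), site 10 (H/L), site 22 (C/R), site 25 (I/D), site 29 (D/T), site 34 (D/T), site 44 (G/D), site 45 (A/L), site 46 (N/K).
36 of the 46 comparable sites match, so the percent identity is 36/46 × 100 = 78.3%.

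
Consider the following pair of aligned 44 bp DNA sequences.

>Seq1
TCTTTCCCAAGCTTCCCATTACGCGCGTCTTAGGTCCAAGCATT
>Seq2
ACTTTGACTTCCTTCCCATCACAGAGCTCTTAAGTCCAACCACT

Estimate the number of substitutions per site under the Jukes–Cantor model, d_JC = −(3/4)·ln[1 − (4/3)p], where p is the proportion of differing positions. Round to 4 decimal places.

The sequences differ at positions 1 (T/A), 6 (C/G), 7 (C/A), 9 (A/T), 10 (A/T), 11 (G/C), 20 (T/C), 23 (G/A), 24 (C/G), 25 (G/A), 26 (C/G), 27 (G/C), 33 (G/A), 40 (G/C), 43 (T/C).
p = 15/44 = 0.340909.
d = −0.75 · ln(1 − (4/3)·0.340909) = −0.75 · ln(0.545455) = −0.75 · (-0.606135) = 0.4546.

0.4546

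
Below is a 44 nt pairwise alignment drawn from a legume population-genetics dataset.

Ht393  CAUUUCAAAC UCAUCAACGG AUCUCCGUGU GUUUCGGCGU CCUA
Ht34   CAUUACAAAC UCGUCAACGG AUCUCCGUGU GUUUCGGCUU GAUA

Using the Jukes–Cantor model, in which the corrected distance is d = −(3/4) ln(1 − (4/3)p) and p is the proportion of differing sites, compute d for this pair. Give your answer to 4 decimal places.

0.1232

Mismatches occur at site 5 (U→A), site 13 (A→G), site 39 (G→U), site 41 (C→G), site 42 (C→A).
p = 5/44 = 0.113636.
d = −0.75 · ln(1 − (4/3)·0.113636) = −0.75 · ln(0.848485) = −0.75 · (-0.164303) = 0.1232.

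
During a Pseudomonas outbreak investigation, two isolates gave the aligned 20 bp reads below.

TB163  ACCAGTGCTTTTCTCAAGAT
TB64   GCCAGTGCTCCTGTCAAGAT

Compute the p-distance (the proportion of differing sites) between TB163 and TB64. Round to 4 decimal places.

The sequences differ at positions 1 (A/G), 10 (T/C), 11 (T/C), 13 (C/G).
There are 4 differences over 20 sites, so p = 4/20 = 0.2000.

0.2000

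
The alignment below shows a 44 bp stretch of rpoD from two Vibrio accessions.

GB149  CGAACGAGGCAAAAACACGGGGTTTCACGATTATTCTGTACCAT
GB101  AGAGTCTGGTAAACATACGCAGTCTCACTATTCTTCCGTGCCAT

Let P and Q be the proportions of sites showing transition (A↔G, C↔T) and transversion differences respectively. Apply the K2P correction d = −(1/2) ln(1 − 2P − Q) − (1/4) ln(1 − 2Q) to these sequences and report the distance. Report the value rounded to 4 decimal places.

0.4656

The sequences differ at positions 1 (C/A, transversion), 4 (A/G, transition), 5 (C/T, transition), 6 (G/C, transversion), 7 (A/T, transversion), 10 (C/T, transition), 14 (A/C, transversion), 16 (C/T, transition), 20 (G/C, transversion), 21 (G/A, transition), 24 (T/C, transition), 29 (G/T, transversion), 33 (A/C, transversion), 37 (T/C, transition), 40 (A/G, transition).
Of the 15 differences, 8 transitions and 7 transversions over 44 sites: P = 8/44 = 0.181818, Q = 7/44 = 0.159091.
d = −0.5·ln(0.477273) − 0.25·ln(0.681818) = −0.5·(-0.739667) − 0.25·(-0.382993) = 0.4656.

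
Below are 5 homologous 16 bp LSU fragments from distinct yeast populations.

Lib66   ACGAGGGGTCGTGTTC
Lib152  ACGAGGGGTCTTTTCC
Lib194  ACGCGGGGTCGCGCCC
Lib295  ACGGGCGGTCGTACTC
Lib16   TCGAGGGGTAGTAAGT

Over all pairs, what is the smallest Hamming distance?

Pairwise Hamming distances:
  Lib66 vs Lib152: 3
  Lib66 vs Lib194: 4
  Lib66 vs Lib295: 4
  Lib66 vs Lib16: 6
  Lib152 vs Lib194: 5
  Lib152 vs Lib295: 6
  Lib152 vs Lib16: 7
  Lib194 vs Lib295: 5
  Lib194 vs Lib16: 8
  Lib295 vs Lib16: 7
The smallest is 3, between Lib66 and Lib152.

3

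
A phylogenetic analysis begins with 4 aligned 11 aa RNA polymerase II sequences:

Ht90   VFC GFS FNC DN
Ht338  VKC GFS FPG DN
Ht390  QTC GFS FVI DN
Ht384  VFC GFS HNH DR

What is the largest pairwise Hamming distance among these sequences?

Pairwise Hamming distances:
  Ht90 vs Ht338: 3
  Ht90 vs Ht390: 4
  Ht90 vs Ht384: 3
  Ht338 vs Ht390: 4
  Ht338 vs Ht384: 5
  Ht390 vs Ht384: 6
The largest is 6, between Ht390 and Ht384.

6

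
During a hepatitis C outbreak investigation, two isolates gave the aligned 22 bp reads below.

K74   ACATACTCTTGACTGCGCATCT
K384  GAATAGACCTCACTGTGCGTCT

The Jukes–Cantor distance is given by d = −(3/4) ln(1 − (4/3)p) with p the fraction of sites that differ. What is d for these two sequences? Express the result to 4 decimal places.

0.4975

Differing sites — 1:A/G; 2:C/A; 6:C/G; 7:T/A; 9:T/C; 11:G/C; 16:C/T; 19:A/G.
p = 8/22 = 0.363636.
d = −0.75 · ln(1 − (4/3)·0.363636) = −0.75 · ln(0.515152) = −0.75 · (-0.663293) = 0.4975.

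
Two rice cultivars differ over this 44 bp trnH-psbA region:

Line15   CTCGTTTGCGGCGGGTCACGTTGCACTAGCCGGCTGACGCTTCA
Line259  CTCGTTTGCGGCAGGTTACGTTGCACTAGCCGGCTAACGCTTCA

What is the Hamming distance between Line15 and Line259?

3

Mismatches occur at site 13 (G/A), site 17 (C/T), site 36 (G/A).
That gives 3 mismatches out of 44 aligned sites, so the Hamming distance is 3.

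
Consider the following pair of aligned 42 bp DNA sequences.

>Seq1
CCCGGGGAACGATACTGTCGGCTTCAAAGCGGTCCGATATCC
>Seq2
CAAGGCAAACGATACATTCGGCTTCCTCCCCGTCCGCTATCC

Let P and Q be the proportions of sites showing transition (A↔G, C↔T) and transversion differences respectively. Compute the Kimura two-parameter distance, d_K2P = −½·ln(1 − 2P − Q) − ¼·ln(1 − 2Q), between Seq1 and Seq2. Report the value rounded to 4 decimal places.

Mismatches occur at site 2 (C→A, transversion), site 3 (C→A, transversion), site 6 (G→C, transversion), site 7 (G→A, transition), site 16 (T→A, transversion), site 17 (G→T, transversion), site 26 (A→C, transversion), site 27 (A→T, transversion), site 28 (A→C, transversion), site 29 (G→C, transversion), site 31 (G→C, transversion), site 37 (A→C, transversion).
Of the 12 differences, 1 transition and 11 transversions over 42 sites: P = 1/42 = 0.023810, Q = 11/42 = 0.261905.
d = −0.5·ln(0.690475) − 0.25·ln(0.476190) = −0.5·(-0.370376) − 0.25·(-0.741938) = 0.3707.

0.3707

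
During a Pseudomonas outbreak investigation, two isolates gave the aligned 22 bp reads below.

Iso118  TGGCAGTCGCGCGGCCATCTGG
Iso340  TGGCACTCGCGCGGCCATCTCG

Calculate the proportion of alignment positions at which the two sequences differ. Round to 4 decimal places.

0.0909

Mismatches occur at site 6 (G→C), site 21 (G→C).
There are 2 differences over 22 sites, so p = 2/22 = 0.0909.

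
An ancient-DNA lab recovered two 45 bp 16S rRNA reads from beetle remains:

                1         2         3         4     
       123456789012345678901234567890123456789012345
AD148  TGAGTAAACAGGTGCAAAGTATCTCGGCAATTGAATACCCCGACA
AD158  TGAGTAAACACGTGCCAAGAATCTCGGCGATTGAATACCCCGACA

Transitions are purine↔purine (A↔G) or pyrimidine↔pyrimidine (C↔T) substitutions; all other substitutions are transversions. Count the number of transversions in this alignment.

3

Differing sites — 11:G/C (Tv); 16:A/C (Tv); 20:T/A (Tv); 29:A/G (Ti).
Of the 4 differences, 1 transition and 3 transversions, so the answer is 3.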